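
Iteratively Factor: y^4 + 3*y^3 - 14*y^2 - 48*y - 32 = (y - 4)*(y^3 + 7*y^2 + 14*y + 8) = (y - 4)*(y + 1)*(y^2 + 6*y + 8) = (y - 4)*(y + 1)*(y + 4)*(y + 2)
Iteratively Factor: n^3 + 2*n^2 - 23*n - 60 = (n - 5)*(n^2 + 7*n + 12) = (n - 5)*(n + 3)*(n + 4)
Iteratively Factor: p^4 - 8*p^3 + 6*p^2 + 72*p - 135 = (p - 5)*(p^3 - 3*p^2 - 9*p + 27) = (p - 5)*(p - 3)*(p^2 - 9) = (p - 5)*(p - 3)*(p + 3)*(p - 3)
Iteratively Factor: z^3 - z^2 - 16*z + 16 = (z - 1)*(z^2 - 16) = (z - 4)*(z - 1)*(z + 4)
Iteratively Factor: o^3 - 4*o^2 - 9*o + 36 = (o + 3)*(o^2 - 7*o + 12) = (o - 3)*(o + 3)*(o - 4)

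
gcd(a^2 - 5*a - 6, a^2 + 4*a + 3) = a + 1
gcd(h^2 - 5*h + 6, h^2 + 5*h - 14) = h - 2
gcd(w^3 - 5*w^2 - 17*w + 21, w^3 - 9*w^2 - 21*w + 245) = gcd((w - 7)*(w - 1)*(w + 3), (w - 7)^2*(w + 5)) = w - 7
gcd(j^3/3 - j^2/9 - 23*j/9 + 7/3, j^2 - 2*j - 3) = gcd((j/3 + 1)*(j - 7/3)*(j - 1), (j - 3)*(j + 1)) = 1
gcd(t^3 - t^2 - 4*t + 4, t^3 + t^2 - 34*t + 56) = t - 2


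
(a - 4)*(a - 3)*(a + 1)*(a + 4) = a^4 - 2*a^3 - 19*a^2 + 32*a + 48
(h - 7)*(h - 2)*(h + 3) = h^3 - 6*h^2 - 13*h + 42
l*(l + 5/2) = l^2 + 5*l/2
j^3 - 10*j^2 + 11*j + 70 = (j - 7)*(j - 5)*(j + 2)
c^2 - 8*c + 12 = (c - 6)*(c - 2)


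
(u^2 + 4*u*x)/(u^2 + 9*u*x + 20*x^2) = u/(u + 5*x)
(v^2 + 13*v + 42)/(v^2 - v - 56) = (v + 6)/(v - 8)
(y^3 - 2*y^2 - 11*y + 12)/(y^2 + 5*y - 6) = (y^2 - y - 12)/(y + 6)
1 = 1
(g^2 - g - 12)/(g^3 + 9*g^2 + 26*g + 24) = (g - 4)/(g^2 + 6*g + 8)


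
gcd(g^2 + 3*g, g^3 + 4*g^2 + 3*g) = g^2 + 3*g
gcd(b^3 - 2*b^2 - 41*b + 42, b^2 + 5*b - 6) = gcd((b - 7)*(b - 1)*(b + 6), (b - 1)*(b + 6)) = b^2 + 5*b - 6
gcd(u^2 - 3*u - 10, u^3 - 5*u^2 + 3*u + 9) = 1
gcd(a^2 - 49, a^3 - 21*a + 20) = 1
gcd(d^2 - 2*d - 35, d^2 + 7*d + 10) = d + 5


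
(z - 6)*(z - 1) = z^2 - 7*z + 6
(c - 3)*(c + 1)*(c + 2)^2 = c^4 + 2*c^3 - 7*c^2 - 20*c - 12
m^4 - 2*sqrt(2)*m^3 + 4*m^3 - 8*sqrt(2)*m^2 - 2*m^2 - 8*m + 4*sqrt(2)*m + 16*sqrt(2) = (m + 4)*(m - 2*sqrt(2))*(m - sqrt(2))*(m + sqrt(2))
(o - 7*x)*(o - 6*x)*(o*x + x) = o^3*x - 13*o^2*x^2 + o^2*x + 42*o*x^3 - 13*o*x^2 + 42*x^3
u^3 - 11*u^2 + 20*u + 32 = (u - 8)*(u - 4)*(u + 1)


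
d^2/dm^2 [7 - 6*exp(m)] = -6*exp(m)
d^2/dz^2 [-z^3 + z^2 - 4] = 2 - 6*z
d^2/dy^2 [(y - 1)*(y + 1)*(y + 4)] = 6*y + 8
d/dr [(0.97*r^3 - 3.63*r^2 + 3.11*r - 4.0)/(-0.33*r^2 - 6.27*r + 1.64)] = (-0.3201*r^4 - 12.1638*r^3 + 28.5588*r^2 - 14.5464*r - 19.9796)/(0.1089*r^4 + 4.1382*r^3 + 38.2305*r^2 - 20.5656*r + 2.6896)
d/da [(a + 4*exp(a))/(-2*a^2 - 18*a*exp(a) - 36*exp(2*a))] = ((a + 4*exp(a))*(9*a*exp(a) + 2*a + 36*exp(2*a) + 9*exp(a)) - (4*exp(a) + 1)*(a^2 + 9*a*exp(a) + 18*exp(2*a)))/(2*(a^2 + 9*a*exp(a) + 18*exp(2*a))^2)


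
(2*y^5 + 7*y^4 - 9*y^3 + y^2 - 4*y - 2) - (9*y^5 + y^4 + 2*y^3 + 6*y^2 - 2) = -7*y^5 + 6*y^4 - 11*y^3 - 5*y^2 - 4*y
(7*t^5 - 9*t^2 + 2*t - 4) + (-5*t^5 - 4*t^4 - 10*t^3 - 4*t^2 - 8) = 2*t^5 - 4*t^4 - 10*t^3 - 13*t^2 + 2*t - 12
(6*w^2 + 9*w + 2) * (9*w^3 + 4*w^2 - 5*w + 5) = 54*w^5 + 105*w^4 + 24*w^3 - 7*w^2 + 35*w + 10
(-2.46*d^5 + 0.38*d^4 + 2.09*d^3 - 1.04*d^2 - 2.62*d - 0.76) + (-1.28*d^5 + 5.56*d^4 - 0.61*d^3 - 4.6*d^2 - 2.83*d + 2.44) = -3.74*d^5 + 5.94*d^4 + 1.48*d^3 - 5.64*d^2 - 5.45*d + 1.68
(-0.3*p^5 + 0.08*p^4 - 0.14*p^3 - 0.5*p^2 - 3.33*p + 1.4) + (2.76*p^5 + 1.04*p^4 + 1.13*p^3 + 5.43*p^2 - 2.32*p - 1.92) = 2.46*p^5 + 1.12*p^4 + 0.99*p^3 + 4.93*p^2 - 5.65*p - 0.52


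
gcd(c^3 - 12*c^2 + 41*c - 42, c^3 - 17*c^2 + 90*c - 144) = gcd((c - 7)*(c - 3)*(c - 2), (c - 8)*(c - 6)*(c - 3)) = c - 3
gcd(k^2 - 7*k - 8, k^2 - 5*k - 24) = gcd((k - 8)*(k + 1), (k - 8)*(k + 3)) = k - 8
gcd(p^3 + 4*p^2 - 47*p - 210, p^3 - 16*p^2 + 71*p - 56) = p - 7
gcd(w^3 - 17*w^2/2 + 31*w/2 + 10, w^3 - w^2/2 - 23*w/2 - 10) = w - 4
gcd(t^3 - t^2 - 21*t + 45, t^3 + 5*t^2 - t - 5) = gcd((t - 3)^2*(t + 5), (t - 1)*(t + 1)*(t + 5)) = t + 5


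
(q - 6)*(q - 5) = q^2 - 11*q + 30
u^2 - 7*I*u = u*(u - 7*I)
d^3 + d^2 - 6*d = d*(d - 2)*(d + 3)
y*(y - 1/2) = y^2 - y/2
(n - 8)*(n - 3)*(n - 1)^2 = n^4 - 13*n^3 + 47*n^2 - 59*n + 24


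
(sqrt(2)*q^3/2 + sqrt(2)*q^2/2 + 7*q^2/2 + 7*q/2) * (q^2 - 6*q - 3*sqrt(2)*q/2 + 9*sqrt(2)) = sqrt(2)*q^5/2 - 5*sqrt(2)*q^4/2 + 2*q^4 - 33*sqrt(2)*q^3/4 - 10*q^3 - 12*q^2 + 105*sqrt(2)*q^2/4 + 63*sqrt(2)*q/2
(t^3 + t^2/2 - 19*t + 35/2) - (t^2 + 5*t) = t^3 - t^2/2 - 24*t + 35/2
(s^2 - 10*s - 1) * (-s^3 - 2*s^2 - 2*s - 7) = -s^5 + 8*s^4 + 19*s^3 + 15*s^2 + 72*s + 7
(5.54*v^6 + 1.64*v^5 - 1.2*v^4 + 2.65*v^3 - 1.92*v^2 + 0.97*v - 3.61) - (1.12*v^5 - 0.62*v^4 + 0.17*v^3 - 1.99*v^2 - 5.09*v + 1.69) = 5.54*v^6 + 0.52*v^5 - 0.58*v^4 + 2.48*v^3 + 0.0700000000000001*v^2 + 6.06*v - 5.3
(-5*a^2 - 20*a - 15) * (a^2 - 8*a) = -5*a^4 + 20*a^3 + 145*a^2 + 120*a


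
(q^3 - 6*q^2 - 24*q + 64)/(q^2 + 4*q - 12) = (q^2 - 4*q - 32)/(q + 6)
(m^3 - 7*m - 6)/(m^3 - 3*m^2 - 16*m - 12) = (m - 3)/(m - 6)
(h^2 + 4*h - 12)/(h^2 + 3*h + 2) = (h^2 + 4*h - 12)/(h^2 + 3*h + 2)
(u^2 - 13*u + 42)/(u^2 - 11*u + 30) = (u - 7)/(u - 5)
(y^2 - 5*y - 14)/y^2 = 1 - 5/y - 14/y^2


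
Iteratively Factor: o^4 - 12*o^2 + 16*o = (o + 4)*(o^3 - 4*o^2 + 4*o) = (o - 2)*(o + 4)*(o^2 - 2*o) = o*(o - 2)*(o + 4)*(o - 2)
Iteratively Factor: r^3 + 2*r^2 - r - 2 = (r - 1)*(r^2 + 3*r + 2) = (r - 1)*(r + 2)*(r + 1)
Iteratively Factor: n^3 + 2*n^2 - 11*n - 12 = (n - 3)*(n^2 + 5*n + 4) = (n - 3)*(n + 1)*(n + 4)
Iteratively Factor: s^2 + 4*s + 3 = (s + 3)*(s + 1)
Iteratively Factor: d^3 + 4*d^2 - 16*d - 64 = (d + 4)*(d^2 - 16) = (d - 4)*(d + 4)*(d + 4)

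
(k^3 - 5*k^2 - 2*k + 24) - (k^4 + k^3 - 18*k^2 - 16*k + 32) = -k^4 + 13*k^2 + 14*k - 8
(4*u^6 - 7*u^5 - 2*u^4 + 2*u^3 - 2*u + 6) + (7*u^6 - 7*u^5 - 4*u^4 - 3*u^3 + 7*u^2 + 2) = 11*u^6 - 14*u^5 - 6*u^4 - u^3 + 7*u^2 - 2*u + 8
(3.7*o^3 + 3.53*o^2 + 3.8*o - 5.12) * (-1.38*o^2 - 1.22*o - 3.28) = -5.106*o^5 - 9.3854*o^4 - 21.6866*o^3 - 9.1488*o^2 - 6.2176*o + 16.7936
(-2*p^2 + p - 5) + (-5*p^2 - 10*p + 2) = -7*p^2 - 9*p - 3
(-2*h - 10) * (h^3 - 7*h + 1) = -2*h^4 - 10*h^3 + 14*h^2 + 68*h - 10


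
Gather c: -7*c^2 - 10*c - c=-7*c^2 - 11*c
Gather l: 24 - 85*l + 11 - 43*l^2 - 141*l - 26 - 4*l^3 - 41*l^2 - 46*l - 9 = -4*l^3 - 84*l^2 - 272*l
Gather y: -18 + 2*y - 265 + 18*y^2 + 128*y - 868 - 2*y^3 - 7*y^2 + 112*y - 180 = -2*y^3 + 11*y^2 + 242*y - 1331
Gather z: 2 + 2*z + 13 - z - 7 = z + 8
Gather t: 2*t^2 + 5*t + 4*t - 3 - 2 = 2*t^2 + 9*t - 5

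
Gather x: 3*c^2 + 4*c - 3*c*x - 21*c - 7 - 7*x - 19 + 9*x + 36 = 3*c^2 - 17*c + x*(2 - 3*c) + 10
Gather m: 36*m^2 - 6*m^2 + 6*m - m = 30*m^2 + 5*m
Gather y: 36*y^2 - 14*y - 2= 36*y^2 - 14*y - 2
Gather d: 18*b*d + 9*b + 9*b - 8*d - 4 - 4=18*b + d*(18*b - 8) - 8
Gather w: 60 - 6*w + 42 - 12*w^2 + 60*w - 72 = -12*w^2 + 54*w + 30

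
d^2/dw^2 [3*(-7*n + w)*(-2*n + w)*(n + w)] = -48*n + 18*w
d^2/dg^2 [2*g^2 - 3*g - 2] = 4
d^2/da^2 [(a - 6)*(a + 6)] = 2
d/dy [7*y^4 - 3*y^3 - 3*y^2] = y*(28*y^2 - 9*y - 6)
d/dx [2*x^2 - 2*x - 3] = 4*x - 2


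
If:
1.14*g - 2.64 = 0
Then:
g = 2.32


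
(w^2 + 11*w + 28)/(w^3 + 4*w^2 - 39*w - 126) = (w + 4)/(w^2 - 3*w - 18)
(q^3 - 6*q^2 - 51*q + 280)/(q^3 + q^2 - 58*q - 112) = (q - 5)/(q + 2)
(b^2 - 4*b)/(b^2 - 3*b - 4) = b/(b + 1)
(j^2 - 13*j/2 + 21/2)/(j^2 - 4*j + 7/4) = 2*(j - 3)/(2*j - 1)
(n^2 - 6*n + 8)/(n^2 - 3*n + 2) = (n - 4)/(n - 1)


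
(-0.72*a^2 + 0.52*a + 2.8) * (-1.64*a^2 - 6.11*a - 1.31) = 1.1808*a^4 + 3.5464*a^3 - 6.826*a^2 - 17.7892*a - 3.668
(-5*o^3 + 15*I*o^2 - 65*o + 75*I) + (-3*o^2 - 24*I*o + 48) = -5*o^3 - 3*o^2 + 15*I*o^2 - 65*o - 24*I*o + 48 + 75*I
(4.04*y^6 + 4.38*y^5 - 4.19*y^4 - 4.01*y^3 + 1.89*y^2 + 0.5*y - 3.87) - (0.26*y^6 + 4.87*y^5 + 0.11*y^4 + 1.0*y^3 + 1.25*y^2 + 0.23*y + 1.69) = 3.78*y^6 - 0.49*y^5 - 4.3*y^4 - 5.01*y^3 + 0.64*y^2 + 0.27*y - 5.56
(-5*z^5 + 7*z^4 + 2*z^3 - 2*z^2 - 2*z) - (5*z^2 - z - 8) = -5*z^5 + 7*z^4 + 2*z^3 - 7*z^2 - z + 8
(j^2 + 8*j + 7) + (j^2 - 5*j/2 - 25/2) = 2*j^2 + 11*j/2 - 11/2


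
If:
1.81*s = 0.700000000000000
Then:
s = 0.39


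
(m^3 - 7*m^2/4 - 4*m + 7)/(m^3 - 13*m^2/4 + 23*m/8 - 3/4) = 2*(4*m^2 + m - 14)/(8*m^2 - 10*m + 3)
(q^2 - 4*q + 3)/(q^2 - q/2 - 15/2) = 2*(q - 1)/(2*q + 5)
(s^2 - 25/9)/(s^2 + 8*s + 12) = (s^2 - 25/9)/(s^2 + 8*s + 12)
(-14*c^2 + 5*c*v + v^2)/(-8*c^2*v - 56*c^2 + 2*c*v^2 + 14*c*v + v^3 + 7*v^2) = (7*c + v)/(4*c*v + 28*c + v^2 + 7*v)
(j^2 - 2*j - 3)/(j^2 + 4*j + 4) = (j^2 - 2*j - 3)/(j^2 + 4*j + 4)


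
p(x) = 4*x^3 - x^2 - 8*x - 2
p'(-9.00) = 982.00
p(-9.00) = -2927.00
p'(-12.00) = 1744.00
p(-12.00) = -6962.00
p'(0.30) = -7.52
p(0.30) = -4.38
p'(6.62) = 504.65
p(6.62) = 1061.69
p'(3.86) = 163.08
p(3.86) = 182.27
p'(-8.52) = 880.12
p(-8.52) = -2480.31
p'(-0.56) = -3.12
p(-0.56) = 1.46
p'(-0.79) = 1.07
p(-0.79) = 1.72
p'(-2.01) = 44.50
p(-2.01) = -22.44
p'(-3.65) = 159.17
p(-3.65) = -180.63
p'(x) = 12*x^2 - 2*x - 8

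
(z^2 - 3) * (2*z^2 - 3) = 2*z^4 - 9*z^2 + 9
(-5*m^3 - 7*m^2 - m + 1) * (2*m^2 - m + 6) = -10*m^5 - 9*m^4 - 25*m^3 - 39*m^2 - 7*m + 6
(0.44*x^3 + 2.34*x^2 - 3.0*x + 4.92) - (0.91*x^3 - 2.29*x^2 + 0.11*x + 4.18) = -0.47*x^3 + 4.63*x^2 - 3.11*x + 0.74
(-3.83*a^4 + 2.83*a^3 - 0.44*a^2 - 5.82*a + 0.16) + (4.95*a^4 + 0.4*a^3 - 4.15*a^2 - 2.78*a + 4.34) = 1.12*a^4 + 3.23*a^3 - 4.59*a^2 - 8.6*a + 4.5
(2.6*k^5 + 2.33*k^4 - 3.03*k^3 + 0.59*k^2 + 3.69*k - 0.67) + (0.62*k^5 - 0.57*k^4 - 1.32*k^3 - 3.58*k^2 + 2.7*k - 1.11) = 3.22*k^5 + 1.76*k^4 - 4.35*k^3 - 2.99*k^2 + 6.39*k - 1.78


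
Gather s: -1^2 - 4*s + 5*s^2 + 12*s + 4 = 5*s^2 + 8*s + 3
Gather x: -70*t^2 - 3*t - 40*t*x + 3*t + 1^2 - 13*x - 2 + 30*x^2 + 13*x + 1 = -70*t^2 - 40*t*x + 30*x^2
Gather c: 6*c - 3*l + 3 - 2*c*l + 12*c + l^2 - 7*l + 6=c*(18 - 2*l) + l^2 - 10*l + 9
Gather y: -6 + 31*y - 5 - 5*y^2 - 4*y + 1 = -5*y^2 + 27*y - 10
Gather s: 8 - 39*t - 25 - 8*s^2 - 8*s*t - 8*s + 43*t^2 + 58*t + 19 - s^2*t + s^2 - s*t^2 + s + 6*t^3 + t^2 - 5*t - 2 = s^2*(-t - 7) + s*(-t^2 - 8*t - 7) + 6*t^3 + 44*t^2 + 14*t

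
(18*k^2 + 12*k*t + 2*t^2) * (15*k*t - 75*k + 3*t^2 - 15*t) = 270*k^3*t - 1350*k^3 + 234*k^2*t^2 - 1170*k^2*t + 66*k*t^3 - 330*k*t^2 + 6*t^4 - 30*t^3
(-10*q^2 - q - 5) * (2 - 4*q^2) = 40*q^4 + 4*q^3 - 2*q - 10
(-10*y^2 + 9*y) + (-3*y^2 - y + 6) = -13*y^2 + 8*y + 6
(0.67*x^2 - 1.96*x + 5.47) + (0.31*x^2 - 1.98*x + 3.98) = 0.98*x^2 - 3.94*x + 9.45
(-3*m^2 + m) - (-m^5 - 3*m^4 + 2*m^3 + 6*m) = m^5 + 3*m^4 - 2*m^3 - 3*m^2 - 5*m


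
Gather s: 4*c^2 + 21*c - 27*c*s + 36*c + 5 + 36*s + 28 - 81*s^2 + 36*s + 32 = 4*c^2 + 57*c - 81*s^2 + s*(72 - 27*c) + 65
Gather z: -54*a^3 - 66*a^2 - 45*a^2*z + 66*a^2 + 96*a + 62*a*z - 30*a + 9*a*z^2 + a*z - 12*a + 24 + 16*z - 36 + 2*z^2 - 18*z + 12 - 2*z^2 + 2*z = -54*a^3 + 9*a*z^2 + 54*a + z*(-45*a^2 + 63*a)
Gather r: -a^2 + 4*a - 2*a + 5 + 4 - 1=-a^2 + 2*a + 8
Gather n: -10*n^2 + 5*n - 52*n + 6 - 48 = -10*n^2 - 47*n - 42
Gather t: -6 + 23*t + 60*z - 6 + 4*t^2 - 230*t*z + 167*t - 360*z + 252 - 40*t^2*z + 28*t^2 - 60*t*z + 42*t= t^2*(32 - 40*z) + t*(232 - 290*z) - 300*z + 240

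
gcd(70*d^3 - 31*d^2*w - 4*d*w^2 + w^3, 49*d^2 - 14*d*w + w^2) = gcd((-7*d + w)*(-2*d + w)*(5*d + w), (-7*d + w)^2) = -7*d + w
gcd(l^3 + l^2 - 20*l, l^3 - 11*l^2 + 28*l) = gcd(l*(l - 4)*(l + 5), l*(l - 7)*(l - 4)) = l^2 - 4*l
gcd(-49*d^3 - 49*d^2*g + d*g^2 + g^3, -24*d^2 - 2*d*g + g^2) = 1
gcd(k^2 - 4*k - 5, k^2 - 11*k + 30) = k - 5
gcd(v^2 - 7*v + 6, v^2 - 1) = v - 1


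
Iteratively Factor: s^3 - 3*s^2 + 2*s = (s - 2)*(s^2 - s) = (s - 2)*(s - 1)*(s)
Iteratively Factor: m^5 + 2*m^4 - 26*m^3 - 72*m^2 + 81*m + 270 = (m - 5)*(m^4 + 7*m^3 + 9*m^2 - 27*m - 54) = (m - 5)*(m + 3)*(m^3 + 4*m^2 - 3*m - 18) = (m - 5)*(m + 3)^2*(m^2 + m - 6) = (m - 5)*(m + 3)^3*(m - 2)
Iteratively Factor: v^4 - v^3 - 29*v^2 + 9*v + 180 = (v + 4)*(v^3 - 5*v^2 - 9*v + 45) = (v - 5)*(v + 4)*(v^2 - 9) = (v - 5)*(v + 3)*(v + 4)*(v - 3)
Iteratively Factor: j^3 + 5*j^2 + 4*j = (j + 1)*(j^2 + 4*j) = j*(j + 1)*(j + 4)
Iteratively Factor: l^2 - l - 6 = (l + 2)*(l - 3)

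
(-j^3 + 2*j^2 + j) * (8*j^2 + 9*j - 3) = -8*j^5 + 7*j^4 + 29*j^3 + 3*j^2 - 3*j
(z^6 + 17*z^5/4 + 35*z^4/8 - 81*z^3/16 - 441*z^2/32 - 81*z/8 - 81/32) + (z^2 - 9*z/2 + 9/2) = z^6 + 17*z^5/4 + 35*z^4/8 - 81*z^3/16 - 409*z^2/32 - 117*z/8 + 63/32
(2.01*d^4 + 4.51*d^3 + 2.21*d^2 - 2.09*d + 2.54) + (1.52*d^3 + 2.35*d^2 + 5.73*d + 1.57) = 2.01*d^4 + 6.03*d^3 + 4.56*d^2 + 3.64*d + 4.11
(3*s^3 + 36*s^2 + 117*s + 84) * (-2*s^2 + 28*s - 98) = -6*s^5 + 12*s^4 + 480*s^3 - 420*s^2 - 9114*s - 8232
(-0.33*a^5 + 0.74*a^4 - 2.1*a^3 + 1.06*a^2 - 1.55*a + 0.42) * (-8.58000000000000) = 2.8314*a^5 - 6.3492*a^4 + 18.018*a^3 - 9.0948*a^2 + 13.299*a - 3.6036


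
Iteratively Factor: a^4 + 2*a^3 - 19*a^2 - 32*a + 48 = (a - 4)*(a^3 + 6*a^2 + 5*a - 12) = (a - 4)*(a - 1)*(a^2 + 7*a + 12) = (a - 4)*(a - 1)*(a + 4)*(a + 3)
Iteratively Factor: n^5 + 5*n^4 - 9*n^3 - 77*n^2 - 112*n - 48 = (n + 1)*(n^4 + 4*n^3 - 13*n^2 - 64*n - 48) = (n - 4)*(n + 1)*(n^3 + 8*n^2 + 19*n + 12) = (n - 4)*(n + 1)^2*(n^2 + 7*n + 12) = (n - 4)*(n + 1)^2*(n + 3)*(n + 4)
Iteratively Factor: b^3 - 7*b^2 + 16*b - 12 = (b - 2)*(b^2 - 5*b + 6) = (b - 2)^2*(b - 3)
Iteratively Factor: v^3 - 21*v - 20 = (v + 4)*(v^2 - 4*v - 5) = (v + 1)*(v + 4)*(v - 5)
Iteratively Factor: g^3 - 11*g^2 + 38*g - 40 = (g - 2)*(g^2 - 9*g + 20) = (g - 4)*(g - 2)*(g - 5)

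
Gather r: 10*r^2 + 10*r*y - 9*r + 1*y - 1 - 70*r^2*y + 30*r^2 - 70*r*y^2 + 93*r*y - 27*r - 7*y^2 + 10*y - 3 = r^2*(40 - 70*y) + r*(-70*y^2 + 103*y - 36) - 7*y^2 + 11*y - 4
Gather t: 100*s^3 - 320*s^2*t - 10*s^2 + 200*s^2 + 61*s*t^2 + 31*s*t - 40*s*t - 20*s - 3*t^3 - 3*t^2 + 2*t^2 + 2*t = 100*s^3 + 190*s^2 - 20*s - 3*t^3 + t^2*(61*s - 1) + t*(-320*s^2 - 9*s + 2)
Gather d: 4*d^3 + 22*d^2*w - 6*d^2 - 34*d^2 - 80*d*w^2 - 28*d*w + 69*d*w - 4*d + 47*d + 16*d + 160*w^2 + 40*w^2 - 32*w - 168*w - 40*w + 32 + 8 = 4*d^3 + d^2*(22*w - 40) + d*(-80*w^2 + 41*w + 59) + 200*w^2 - 240*w + 40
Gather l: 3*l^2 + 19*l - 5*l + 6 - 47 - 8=3*l^2 + 14*l - 49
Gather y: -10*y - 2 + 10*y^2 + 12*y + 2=10*y^2 + 2*y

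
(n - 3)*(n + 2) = n^2 - n - 6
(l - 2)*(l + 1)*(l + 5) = l^3 + 4*l^2 - 7*l - 10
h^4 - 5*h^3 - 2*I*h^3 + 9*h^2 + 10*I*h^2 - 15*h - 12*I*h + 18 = (h - 3)*(h - 2)*(h - 3*I)*(h + I)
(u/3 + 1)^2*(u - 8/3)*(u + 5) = u^4/9 + 25*u^3/27 + 29*u^2/27 - 59*u/9 - 40/3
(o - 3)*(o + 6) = o^2 + 3*o - 18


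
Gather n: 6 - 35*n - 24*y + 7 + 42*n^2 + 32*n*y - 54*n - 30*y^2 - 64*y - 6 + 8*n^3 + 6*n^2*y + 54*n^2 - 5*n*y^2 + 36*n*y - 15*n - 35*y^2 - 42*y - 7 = 8*n^3 + n^2*(6*y + 96) + n*(-5*y^2 + 68*y - 104) - 65*y^2 - 130*y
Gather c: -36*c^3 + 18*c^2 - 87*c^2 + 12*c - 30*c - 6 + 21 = -36*c^3 - 69*c^2 - 18*c + 15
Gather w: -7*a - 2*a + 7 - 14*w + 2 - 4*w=-9*a - 18*w + 9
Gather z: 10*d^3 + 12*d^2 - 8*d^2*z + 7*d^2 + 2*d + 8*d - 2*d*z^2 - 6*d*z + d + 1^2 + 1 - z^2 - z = 10*d^3 + 19*d^2 + 11*d + z^2*(-2*d - 1) + z*(-8*d^2 - 6*d - 1) + 2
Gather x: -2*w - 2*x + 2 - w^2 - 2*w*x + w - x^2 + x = -w^2 - w - x^2 + x*(-2*w - 1) + 2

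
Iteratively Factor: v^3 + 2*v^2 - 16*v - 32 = (v + 4)*(v^2 - 2*v - 8) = (v + 2)*(v + 4)*(v - 4)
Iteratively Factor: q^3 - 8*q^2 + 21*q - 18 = (q - 3)*(q^2 - 5*q + 6) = (q - 3)*(q - 2)*(q - 3)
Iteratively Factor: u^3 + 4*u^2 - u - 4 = (u + 1)*(u^2 + 3*u - 4) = (u - 1)*(u + 1)*(u + 4)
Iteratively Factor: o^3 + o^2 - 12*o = (o - 3)*(o^2 + 4*o) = (o - 3)*(o + 4)*(o)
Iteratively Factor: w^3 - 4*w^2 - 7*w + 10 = (w + 2)*(w^2 - 6*w + 5) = (w - 1)*(w + 2)*(w - 5)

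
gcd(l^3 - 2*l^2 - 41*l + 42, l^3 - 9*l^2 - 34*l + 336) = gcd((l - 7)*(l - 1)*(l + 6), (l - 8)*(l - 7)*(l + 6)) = l^2 - l - 42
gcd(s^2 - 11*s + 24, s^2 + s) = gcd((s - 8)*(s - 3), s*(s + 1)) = 1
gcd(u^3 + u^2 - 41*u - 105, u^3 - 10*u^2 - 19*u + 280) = u^2 - 2*u - 35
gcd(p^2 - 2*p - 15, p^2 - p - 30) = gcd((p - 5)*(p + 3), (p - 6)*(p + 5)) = 1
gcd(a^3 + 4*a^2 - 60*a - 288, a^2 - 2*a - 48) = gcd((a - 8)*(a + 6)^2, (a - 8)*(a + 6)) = a^2 - 2*a - 48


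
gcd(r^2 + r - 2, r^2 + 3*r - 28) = 1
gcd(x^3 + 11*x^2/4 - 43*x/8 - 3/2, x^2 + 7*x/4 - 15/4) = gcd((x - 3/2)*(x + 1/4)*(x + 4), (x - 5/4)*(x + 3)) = 1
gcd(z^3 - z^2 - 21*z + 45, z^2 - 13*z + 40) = 1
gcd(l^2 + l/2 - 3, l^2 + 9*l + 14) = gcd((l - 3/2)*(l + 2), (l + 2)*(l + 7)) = l + 2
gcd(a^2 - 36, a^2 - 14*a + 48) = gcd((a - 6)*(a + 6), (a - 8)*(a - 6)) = a - 6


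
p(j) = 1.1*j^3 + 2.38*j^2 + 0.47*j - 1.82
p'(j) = 3.3*j^2 + 4.76*j + 0.47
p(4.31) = 132.49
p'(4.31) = 82.29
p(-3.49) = -21.23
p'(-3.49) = 24.05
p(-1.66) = -1.07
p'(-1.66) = 1.66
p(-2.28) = -3.56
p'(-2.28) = 6.77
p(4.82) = 178.92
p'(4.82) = 100.08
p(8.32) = 800.36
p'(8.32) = 268.51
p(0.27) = -1.50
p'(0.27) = 2.00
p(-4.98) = -80.99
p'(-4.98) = 58.61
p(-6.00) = -156.56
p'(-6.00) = 90.71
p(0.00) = -1.82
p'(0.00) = 0.47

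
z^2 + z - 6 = (z - 2)*(z + 3)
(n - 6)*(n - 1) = n^2 - 7*n + 6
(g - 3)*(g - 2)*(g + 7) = g^3 + 2*g^2 - 29*g + 42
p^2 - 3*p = p*(p - 3)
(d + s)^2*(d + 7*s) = d^3 + 9*d^2*s + 15*d*s^2 + 7*s^3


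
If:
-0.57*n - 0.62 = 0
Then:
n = -1.09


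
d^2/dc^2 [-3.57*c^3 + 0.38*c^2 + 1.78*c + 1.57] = 0.76 - 21.42*c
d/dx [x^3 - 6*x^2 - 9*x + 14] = 3*x^2 - 12*x - 9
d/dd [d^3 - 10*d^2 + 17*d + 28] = 3*d^2 - 20*d + 17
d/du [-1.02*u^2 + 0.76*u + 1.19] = 0.76 - 2.04*u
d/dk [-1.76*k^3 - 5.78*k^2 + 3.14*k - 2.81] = -5.28*k^2 - 11.56*k + 3.14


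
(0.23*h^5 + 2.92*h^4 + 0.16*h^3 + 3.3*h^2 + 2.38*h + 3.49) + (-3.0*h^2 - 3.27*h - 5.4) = 0.23*h^5 + 2.92*h^4 + 0.16*h^3 + 0.3*h^2 - 0.89*h - 1.91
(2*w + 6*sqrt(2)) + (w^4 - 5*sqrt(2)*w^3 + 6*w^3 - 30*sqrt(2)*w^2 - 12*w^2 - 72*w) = w^4 - 5*sqrt(2)*w^3 + 6*w^3 - 30*sqrt(2)*w^2 - 12*w^2 - 70*w + 6*sqrt(2)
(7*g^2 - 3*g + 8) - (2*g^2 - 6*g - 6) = 5*g^2 + 3*g + 14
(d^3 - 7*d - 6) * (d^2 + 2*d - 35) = d^5 + 2*d^4 - 42*d^3 - 20*d^2 + 233*d + 210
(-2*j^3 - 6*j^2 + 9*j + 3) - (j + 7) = -2*j^3 - 6*j^2 + 8*j - 4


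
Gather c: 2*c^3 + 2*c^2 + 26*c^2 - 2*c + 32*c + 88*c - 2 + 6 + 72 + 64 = 2*c^3 + 28*c^2 + 118*c + 140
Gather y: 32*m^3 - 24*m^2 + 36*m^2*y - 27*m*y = 32*m^3 - 24*m^2 + y*(36*m^2 - 27*m)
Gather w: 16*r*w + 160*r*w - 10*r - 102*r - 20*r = 176*r*w - 132*r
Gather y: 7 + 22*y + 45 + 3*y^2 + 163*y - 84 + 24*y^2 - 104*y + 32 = 27*y^2 + 81*y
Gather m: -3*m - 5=-3*m - 5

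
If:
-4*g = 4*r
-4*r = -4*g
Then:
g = 0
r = 0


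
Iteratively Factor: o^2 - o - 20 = (o + 4)*(o - 5)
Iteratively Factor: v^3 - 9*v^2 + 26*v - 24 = (v - 4)*(v^2 - 5*v + 6) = (v - 4)*(v - 3)*(v - 2)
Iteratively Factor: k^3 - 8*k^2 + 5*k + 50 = (k + 2)*(k^2 - 10*k + 25) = (k - 5)*(k + 2)*(k - 5)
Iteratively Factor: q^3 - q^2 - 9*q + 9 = (q - 3)*(q^2 + 2*q - 3) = (q - 3)*(q - 1)*(q + 3)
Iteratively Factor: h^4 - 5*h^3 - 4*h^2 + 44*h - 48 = (h + 3)*(h^3 - 8*h^2 + 20*h - 16) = (h - 4)*(h + 3)*(h^2 - 4*h + 4) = (h - 4)*(h - 2)*(h + 3)*(h - 2)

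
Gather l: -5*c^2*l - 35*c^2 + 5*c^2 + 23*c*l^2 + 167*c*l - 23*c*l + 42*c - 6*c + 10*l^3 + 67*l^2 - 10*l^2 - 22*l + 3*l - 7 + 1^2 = -30*c^2 + 36*c + 10*l^3 + l^2*(23*c + 57) + l*(-5*c^2 + 144*c - 19) - 6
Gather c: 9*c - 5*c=4*c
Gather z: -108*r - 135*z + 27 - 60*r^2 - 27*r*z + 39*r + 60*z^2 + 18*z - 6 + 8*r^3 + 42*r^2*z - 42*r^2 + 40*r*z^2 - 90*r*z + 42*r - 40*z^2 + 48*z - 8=8*r^3 - 102*r^2 - 27*r + z^2*(40*r + 20) + z*(42*r^2 - 117*r - 69) + 13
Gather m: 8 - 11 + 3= 0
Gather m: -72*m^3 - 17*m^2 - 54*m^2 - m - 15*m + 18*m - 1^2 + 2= -72*m^3 - 71*m^2 + 2*m + 1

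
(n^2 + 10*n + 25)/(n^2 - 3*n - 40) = (n + 5)/(n - 8)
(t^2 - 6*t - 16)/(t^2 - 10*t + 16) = (t + 2)/(t - 2)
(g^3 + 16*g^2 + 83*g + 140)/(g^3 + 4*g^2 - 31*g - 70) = (g^2 + 9*g + 20)/(g^2 - 3*g - 10)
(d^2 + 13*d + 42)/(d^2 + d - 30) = (d + 7)/(d - 5)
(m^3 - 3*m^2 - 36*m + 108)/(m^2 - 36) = m - 3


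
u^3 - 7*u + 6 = (u - 2)*(u - 1)*(u + 3)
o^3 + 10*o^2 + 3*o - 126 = (o - 3)*(o + 6)*(o + 7)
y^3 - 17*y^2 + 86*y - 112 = (y - 8)*(y - 7)*(y - 2)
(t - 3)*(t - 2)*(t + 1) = t^3 - 4*t^2 + t + 6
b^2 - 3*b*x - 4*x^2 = (b - 4*x)*(b + x)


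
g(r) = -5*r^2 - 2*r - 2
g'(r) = -10*r - 2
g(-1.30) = -7.85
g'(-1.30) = 11.00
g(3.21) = -59.94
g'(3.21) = -34.10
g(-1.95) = -17.11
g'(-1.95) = 17.50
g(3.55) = -72.11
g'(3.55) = -37.50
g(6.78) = -245.40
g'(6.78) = -69.80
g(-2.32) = -24.27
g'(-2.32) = 21.20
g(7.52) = -299.79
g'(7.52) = -77.20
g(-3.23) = -47.70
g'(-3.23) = 30.30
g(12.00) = -746.00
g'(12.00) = -122.00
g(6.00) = -194.00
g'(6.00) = -62.00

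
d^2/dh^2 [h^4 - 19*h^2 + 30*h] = 12*h^2 - 38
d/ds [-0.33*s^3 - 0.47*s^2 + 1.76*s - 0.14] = -0.99*s^2 - 0.94*s + 1.76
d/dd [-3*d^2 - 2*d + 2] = -6*d - 2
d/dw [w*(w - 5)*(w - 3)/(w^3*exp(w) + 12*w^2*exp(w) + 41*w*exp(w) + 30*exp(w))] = (-w^6 - 4*w^5 + 60*w^4 + 170*w^3 - 793*w^2 - 930*w + 450)*exp(-w)/(w^6 + 24*w^5 + 226*w^4 + 1044*w^3 + 2401*w^2 + 2460*w + 900)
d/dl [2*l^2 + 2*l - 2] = 4*l + 2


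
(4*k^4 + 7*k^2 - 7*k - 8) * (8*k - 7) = 32*k^5 - 28*k^4 + 56*k^3 - 105*k^2 - 15*k + 56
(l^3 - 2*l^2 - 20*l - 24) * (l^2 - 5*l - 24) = l^5 - 7*l^4 - 34*l^3 + 124*l^2 + 600*l + 576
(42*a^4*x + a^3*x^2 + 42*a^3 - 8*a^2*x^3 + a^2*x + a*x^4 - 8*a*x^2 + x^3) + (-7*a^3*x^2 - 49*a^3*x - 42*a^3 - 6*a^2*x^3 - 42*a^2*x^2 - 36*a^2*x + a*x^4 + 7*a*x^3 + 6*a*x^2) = 42*a^4*x - 6*a^3*x^2 - 49*a^3*x - 14*a^2*x^3 - 42*a^2*x^2 - 35*a^2*x + 2*a*x^4 + 7*a*x^3 - 2*a*x^2 + x^3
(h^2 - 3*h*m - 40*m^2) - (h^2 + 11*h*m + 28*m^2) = -14*h*m - 68*m^2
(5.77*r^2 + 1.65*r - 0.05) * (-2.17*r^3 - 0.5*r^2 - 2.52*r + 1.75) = -12.5209*r^5 - 6.4655*r^4 - 15.2569*r^3 + 5.9645*r^2 + 3.0135*r - 0.0875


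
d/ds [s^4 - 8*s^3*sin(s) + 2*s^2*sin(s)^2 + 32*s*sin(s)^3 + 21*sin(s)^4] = -8*s^3*cos(s) + 4*s^3 - 24*s^2*sin(s) + 2*s^2*sin(2*s) + 96*s*sin(s)^2*cos(s) + 4*s*sin(s)^2 + 84*sin(s)^3*cos(s) + 32*sin(s)^3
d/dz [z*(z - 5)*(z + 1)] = 3*z^2 - 8*z - 5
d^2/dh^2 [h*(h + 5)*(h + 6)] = 6*h + 22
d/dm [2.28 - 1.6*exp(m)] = -1.6*exp(m)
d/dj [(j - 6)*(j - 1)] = 2*j - 7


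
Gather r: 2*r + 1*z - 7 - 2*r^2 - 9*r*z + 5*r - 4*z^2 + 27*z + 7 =-2*r^2 + r*(7 - 9*z) - 4*z^2 + 28*z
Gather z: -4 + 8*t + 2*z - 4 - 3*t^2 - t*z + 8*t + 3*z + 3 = -3*t^2 + 16*t + z*(5 - t) - 5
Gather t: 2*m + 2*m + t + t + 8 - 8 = 4*m + 2*t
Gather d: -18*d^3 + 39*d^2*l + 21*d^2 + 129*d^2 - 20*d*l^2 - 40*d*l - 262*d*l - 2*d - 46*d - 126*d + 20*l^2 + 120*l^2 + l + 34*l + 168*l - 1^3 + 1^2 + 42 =-18*d^3 + d^2*(39*l + 150) + d*(-20*l^2 - 302*l - 174) + 140*l^2 + 203*l + 42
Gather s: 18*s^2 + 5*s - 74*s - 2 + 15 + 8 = 18*s^2 - 69*s + 21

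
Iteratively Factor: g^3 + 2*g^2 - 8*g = (g - 2)*(g^2 + 4*g) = (g - 2)*(g + 4)*(g)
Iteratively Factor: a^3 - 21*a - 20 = (a + 1)*(a^2 - a - 20) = (a - 5)*(a + 1)*(a + 4)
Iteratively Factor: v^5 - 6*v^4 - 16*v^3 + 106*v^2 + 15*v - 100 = (v + 1)*(v^4 - 7*v^3 - 9*v^2 + 115*v - 100) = (v - 1)*(v + 1)*(v^3 - 6*v^2 - 15*v + 100) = (v - 1)*(v + 1)*(v + 4)*(v^2 - 10*v + 25) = (v - 5)*(v - 1)*(v + 1)*(v + 4)*(v - 5)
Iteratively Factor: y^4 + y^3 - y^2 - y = (y)*(y^3 + y^2 - y - 1) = y*(y + 1)*(y^2 - 1) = y*(y - 1)*(y + 1)*(y + 1)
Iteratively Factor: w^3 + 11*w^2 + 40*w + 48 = (w + 4)*(w^2 + 7*w + 12) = (w + 3)*(w + 4)*(w + 4)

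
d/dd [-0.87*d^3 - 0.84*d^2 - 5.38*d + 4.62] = -2.61*d^2 - 1.68*d - 5.38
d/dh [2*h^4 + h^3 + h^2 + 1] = h*(8*h^2 + 3*h + 2)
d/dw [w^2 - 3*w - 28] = 2*w - 3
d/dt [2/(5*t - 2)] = -10/(5*t - 2)^2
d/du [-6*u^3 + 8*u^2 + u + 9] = -18*u^2 + 16*u + 1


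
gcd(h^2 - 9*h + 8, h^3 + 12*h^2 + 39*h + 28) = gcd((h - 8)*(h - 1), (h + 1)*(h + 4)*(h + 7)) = 1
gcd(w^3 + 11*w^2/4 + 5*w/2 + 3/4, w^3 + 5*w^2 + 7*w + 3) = w^2 + 2*w + 1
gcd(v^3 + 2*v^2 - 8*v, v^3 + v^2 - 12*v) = v^2 + 4*v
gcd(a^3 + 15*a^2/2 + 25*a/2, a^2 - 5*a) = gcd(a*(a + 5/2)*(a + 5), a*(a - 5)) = a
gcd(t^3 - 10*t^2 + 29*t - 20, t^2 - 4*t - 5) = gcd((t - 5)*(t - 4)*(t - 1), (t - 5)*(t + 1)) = t - 5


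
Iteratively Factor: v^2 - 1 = (v - 1)*(v + 1)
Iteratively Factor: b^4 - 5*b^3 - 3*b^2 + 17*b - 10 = (b - 1)*(b^3 - 4*b^2 - 7*b + 10) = (b - 1)*(b + 2)*(b^2 - 6*b + 5) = (b - 5)*(b - 1)*(b + 2)*(b - 1)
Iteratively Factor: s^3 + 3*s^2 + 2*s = (s + 2)*(s^2 + s) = s*(s + 2)*(s + 1)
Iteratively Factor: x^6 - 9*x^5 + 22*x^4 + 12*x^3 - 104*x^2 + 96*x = (x - 3)*(x^5 - 6*x^4 + 4*x^3 + 24*x^2 - 32*x) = (x - 3)*(x + 2)*(x^4 - 8*x^3 + 20*x^2 - 16*x) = (x - 3)*(x - 2)*(x + 2)*(x^3 - 6*x^2 + 8*x) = x*(x - 3)*(x - 2)*(x + 2)*(x^2 - 6*x + 8) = x*(x - 3)*(x - 2)^2*(x + 2)*(x - 4)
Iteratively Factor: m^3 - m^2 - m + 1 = (m - 1)*(m^2 - 1) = (m - 1)^2*(m + 1)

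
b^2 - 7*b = b*(b - 7)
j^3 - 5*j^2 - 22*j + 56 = (j - 7)*(j - 2)*(j + 4)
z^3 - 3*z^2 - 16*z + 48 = (z - 4)*(z - 3)*(z + 4)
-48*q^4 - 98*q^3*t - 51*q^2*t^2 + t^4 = (-8*q + t)*(q + t)^2*(6*q + t)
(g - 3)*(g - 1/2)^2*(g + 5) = g^4 + g^3 - 67*g^2/4 + 31*g/2 - 15/4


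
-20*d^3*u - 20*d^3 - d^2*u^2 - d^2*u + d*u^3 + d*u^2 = (-5*d + u)*(4*d + u)*(d*u + d)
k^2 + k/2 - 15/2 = (k - 5/2)*(k + 3)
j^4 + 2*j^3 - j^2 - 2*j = j*(j - 1)*(j + 1)*(j + 2)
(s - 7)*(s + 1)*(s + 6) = s^3 - 43*s - 42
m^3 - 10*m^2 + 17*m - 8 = (m - 8)*(m - 1)^2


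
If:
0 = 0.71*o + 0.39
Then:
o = -0.55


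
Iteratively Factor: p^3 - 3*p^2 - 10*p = (p)*(p^2 - 3*p - 10) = p*(p - 5)*(p + 2)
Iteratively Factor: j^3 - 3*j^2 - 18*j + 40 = (j + 4)*(j^2 - 7*j + 10) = (j - 5)*(j + 4)*(j - 2)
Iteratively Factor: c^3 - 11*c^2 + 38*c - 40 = (c - 5)*(c^2 - 6*c + 8) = (c - 5)*(c - 4)*(c - 2)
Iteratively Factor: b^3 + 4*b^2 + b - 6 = (b + 2)*(b^2 + 2*b - 3) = (b + 2)*(b + 3)*(b - 1)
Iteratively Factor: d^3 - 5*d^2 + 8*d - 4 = (d - 2)*(d^2 - 3*d + 2) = (d - 2)*(d - 1)*(d - 2)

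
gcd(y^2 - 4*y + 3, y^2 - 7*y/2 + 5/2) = y - 1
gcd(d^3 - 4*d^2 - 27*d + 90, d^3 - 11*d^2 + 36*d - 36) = d^2 - 9*d + 18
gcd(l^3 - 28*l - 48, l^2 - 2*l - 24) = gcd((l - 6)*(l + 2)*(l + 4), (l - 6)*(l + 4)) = l^2 - 2*l - 24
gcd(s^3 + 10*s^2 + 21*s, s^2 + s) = s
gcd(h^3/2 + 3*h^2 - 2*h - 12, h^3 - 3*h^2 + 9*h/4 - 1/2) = h - 2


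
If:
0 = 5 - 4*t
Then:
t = 5/4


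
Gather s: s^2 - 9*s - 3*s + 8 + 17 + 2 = s^2 - 12*s + 27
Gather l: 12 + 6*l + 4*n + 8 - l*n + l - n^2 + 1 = l*(7 - n) - n^2 + 4*n + 21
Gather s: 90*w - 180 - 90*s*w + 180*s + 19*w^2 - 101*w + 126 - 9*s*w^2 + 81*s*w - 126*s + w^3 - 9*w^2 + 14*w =s*(-9*w^2 - 9*w + 54) + w^3 + 10*w^2 + 3*w - 54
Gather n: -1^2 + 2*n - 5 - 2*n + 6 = 0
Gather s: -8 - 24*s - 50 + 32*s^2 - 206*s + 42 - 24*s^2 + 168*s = 8*s^2 - 62*s - 16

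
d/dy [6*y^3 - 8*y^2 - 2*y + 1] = 18*y^2 - 16*y - 2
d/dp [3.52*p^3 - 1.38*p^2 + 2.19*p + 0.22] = 10.56*p^2 - 2.76*p + 2.19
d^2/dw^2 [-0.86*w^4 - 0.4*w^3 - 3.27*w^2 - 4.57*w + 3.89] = -10.32*w^2 - 2.4*w - 6.54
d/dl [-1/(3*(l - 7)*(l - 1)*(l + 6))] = ((l - 7)*(l - 1) + (l - 7)*(l + 6) + (l - 1)*(l + 6))/(3*(l - 7)^2*(l - 1)^2*(l + 6)^2)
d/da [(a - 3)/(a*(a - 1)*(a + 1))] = (-2*a^3 + 9*a^2 - 3)/(a^6 - 2*a^4 + a^2)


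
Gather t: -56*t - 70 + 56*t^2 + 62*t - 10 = 56*t^2 + 6*t - 80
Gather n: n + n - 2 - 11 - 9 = 2*n - 22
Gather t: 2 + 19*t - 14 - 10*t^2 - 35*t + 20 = -10*t^2 - 16*t + 8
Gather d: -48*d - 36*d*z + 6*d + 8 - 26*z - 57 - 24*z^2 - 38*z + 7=d*(-36*z - 42) - 24*z^2 - 64*z - 42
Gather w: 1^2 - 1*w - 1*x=-w - x + 1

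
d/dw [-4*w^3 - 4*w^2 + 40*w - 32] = -12*w^2 - 8*w + 40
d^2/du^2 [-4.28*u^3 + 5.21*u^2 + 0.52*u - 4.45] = 10.42 - 25.68*u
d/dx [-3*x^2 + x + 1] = 1 - 6*x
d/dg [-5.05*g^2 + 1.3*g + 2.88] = 1.3 - 10.1*g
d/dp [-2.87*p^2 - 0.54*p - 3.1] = -5.74*p - 0.54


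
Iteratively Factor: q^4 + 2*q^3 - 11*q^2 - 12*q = (q + 4)*(q^3 - 2*q^2 - 3*q) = (q + 1)*(q + 4)*(q^2 - 3*q) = q*(q + 1)*(q + 4)*(q - 3)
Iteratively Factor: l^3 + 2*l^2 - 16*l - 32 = (l + 4)*(l^2 - 2*l - 8) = (l + 2)*(l + 4)*(l - 4)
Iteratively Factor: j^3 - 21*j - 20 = (j + 1)*(j^2 - j - 20) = (j - 5)*(j + 1)*(j + 4)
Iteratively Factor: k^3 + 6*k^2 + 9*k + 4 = (k + 1)*(k^2 + 5*k + 4) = (k + 1)^2*(k + 4)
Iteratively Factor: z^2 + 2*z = (z + 2)*(z)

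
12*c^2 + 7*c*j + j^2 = (3*c + j)*(4*c + j)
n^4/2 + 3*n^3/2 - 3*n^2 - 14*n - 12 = (n/2 + 1)*(n - 3)*(n + 2)^2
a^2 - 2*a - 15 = (a - 5)*(a + 3)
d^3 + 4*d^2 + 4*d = d*(d + 2)^2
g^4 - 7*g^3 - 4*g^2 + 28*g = g*(g - 7)*(g - 2)*(g + 2)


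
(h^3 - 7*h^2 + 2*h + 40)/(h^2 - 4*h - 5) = (h^2 - 2*h - 8)/(h + 1)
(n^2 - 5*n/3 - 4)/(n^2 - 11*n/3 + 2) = (3*n + 4)/(3*n - 2)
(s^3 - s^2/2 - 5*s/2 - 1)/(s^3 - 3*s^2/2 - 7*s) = (-2*s^3 + s^2 + 5*s + 2)/(s*(-2*s^2 + 3*s + 14))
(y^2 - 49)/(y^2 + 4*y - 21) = (y - 7)/(y - 3)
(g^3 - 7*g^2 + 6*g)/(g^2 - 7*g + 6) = g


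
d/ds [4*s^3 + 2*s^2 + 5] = 4*s*(3*s + 1)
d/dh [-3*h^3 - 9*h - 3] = -9*h^2 - 9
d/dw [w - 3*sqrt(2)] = 1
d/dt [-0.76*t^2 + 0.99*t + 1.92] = 0.99 - 1.52*t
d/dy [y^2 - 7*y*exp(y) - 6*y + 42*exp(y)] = -7*y*exp(y) + 2*y + 35*exp(y) - 6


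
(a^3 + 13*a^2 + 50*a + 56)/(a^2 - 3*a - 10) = (a^2 + 11*a + 28)/(a - 5)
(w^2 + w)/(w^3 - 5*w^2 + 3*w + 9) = w/(w^2 - 6*w + 9)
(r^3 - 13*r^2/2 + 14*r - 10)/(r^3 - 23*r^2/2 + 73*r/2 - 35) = (r - 2)/(r - 7)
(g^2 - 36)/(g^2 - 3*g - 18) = (g + 6)/(g + 3)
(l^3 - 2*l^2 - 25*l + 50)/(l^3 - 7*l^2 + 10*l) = (l + 5)/l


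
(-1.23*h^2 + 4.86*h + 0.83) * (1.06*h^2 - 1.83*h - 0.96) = -1.3038*h^4 + 7.4025*h^3 - 6.8332*h^2 - 6.1845*h - 0.7968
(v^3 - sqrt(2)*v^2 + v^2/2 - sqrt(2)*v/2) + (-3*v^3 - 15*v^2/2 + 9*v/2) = -2*v^3 - 7*v^2 - sqrt(2)*v^2 - sqrt(2)*v/2 + 9*v/2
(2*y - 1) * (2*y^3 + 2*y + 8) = 4*y^4 - 2*y^3 + 4*y^2 + 14*y - 8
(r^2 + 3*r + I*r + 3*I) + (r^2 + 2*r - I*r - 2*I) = 2*r^2 + 5*r + I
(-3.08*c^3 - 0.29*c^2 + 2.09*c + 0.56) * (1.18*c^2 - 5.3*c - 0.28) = -3.6344*c^5 + 15.9818*c^4 + 4.8656*c^3 - 10.335*c^2 - 3.5532*c - 0.1568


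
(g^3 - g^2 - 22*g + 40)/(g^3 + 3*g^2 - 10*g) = (g - 4)/g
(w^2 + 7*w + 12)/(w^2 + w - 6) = (w + 4)/(w - 2)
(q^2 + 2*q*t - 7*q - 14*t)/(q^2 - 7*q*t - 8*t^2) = (-q^2 - 2*q*t + 7*q + 14*t)/(-q^2 + 7*q*t + 8*t^2)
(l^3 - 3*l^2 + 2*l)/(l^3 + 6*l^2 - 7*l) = (l - 2)/(l + 7)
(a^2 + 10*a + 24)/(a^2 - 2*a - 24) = (a + 6)/(a - 6)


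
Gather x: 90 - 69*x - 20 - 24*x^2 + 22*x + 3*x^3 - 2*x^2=3*x^3 - 26*x^2 - 47*x + 70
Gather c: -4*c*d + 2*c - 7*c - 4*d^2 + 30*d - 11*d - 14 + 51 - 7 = c*(-4*d - 5) - 4*d^2 + 19*d + 30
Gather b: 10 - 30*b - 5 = 5 - 30*b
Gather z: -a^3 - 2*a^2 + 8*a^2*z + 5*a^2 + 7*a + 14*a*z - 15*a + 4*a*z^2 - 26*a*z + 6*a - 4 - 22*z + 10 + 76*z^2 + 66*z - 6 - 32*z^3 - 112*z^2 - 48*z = -a^3 + 3*a^2 - 2*a - 32*z^3 + z^2*(4*a - 36) + z*(8*a^2 - 12*a - 4)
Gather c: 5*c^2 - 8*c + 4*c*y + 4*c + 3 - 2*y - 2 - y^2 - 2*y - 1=5*c^2 + c*(4*y - 4) - y^2 - 4*y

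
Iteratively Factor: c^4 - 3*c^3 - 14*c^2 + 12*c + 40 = (c + 2)*(c^3 - 5*c^2 - 4*c + 20) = (c - 5)*(c + 2)*(c^2 - 4) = (c - 5)*(c - 2)*(c + 2)*(c + 2)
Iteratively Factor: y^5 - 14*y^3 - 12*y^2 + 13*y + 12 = (y - 1)*(y^4 + y^3 - 13*y^2 - 25*y - 12) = (y - 1)*(y + 3)*(y^3 - 2*y^2 - 7*y - 4) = (y - 1)*(y + 1)*(y + 3)*(y^2 - 3*y - 4) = (y - 1)*(y + 1)^2*(y + 3)*(y - 4)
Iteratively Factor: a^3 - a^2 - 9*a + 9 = (a - 1)*(a^2 - 9) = (a - 1)*(a + 3)*(a - 3)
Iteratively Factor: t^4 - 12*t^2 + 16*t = (t - 2)*(t^3 + 2*t^2 - 8*t) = (t - 2)*(t + 4)*(t^2 - 2*t) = (t - 2)^2*(t + 4)*(t)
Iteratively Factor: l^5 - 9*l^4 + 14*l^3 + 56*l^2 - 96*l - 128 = (l - 4)*(l^4 - 5*l^3 - 6*l^2 + 32*l + 32) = (l - 4)*(l + 2)*(l^3 - 7*l^2 + 8*l + 16) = (l - 4)^2*(l + 2)*(l^2 - 3*l - 4) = (l - 4)^2*(l + 1)*(l + 2)*(l - 4)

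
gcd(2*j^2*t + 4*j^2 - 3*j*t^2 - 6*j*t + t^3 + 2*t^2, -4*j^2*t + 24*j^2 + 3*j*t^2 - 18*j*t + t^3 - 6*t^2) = -j + t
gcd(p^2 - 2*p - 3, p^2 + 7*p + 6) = p + 1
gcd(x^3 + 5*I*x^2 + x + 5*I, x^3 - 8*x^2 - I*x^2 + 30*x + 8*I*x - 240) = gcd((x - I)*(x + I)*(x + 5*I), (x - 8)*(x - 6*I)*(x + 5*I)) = x + 5*I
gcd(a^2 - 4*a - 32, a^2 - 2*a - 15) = 1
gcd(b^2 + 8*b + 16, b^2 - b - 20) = b + 4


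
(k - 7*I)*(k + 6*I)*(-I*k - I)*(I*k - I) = k^4 - I*k^3 + 41*k^2 + I*k - 42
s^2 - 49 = (s - 7)*(s + 7)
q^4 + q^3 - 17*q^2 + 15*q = q*(q - 3)*(q - 1)*(q + 5)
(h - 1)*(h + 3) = h^2 + 2*h - 3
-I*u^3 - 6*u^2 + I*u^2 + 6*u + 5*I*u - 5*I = (u - 5*I)*(u - I)*(-I*u + I)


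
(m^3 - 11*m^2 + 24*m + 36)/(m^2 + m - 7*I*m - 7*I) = (m^2 - 12*m + 36)/(m - 7*I)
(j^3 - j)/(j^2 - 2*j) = (j^2 - 1)/(j - 2)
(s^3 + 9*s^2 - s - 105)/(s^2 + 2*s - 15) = s + 7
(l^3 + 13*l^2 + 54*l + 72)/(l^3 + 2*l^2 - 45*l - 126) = (l + 4)/(l - 7)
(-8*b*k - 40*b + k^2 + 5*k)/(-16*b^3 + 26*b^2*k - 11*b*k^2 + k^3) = (k + 5)/(2*b^2 - 3*b*k + k^2)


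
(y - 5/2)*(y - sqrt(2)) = y^2 - 5*y/2 - sqrt(2)*y + 5*sqrt(2)/2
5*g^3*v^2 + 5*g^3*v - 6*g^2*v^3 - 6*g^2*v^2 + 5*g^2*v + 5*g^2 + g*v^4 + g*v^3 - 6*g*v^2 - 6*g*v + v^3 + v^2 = (-5*g + v)*(-g + v)*(v + 1)*(g*v + 1)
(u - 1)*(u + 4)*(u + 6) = u^3 + 9*u^2 + 14*u - 24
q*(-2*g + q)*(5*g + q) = -10*g^2*q + 3*g*q^2 + q^3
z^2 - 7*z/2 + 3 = (z - 2)*(z - 3/2)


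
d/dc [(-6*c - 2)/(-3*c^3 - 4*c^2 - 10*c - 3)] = 2*(-2*c - 1)/(c^4 + 2*c^3 + 7*c^2 + 6*c + 9)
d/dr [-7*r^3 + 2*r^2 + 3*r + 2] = -21*r^2 + 4*r + 3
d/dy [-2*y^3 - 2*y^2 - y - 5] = -6*y^2 - 4*y - 1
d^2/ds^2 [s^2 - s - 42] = 2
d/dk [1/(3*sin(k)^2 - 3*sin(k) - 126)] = (1 - 2*sin(k))*cos(k)/(3*(sin(k) + cos(k)^2 + 41)^2)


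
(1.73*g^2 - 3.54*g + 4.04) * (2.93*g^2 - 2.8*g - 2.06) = 5.0689*g^4 - 15.2162*g^3 + 18.1854*g^2 - 4.0196*g - 8.3224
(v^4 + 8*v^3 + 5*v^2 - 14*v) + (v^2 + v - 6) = v^4 + 8*v^3 + 6*v^2 - 13*v - 6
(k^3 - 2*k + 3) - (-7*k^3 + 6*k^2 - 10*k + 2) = 8*k^3 - 6*k^2 + 8*k + 1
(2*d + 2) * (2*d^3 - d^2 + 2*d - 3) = 4*d^4 + 2*d^3 + 2*d^2 - 2*d - 6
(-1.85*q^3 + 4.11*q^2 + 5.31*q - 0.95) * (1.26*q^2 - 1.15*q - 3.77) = -2.331*q^5 + 7.3061*q^4 + 8.9386*q^3 - 22.7982*q^2 - 18.9262*q + 3.5815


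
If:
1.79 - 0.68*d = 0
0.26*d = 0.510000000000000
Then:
No Solution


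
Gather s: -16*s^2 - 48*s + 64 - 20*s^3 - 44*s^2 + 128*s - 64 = -20*s^3 - 60*s^2 + 80*s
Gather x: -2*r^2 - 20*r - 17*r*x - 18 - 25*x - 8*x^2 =-2*r^2 - 20*r - 8*x^2 + x*(-17*r - 25) - 18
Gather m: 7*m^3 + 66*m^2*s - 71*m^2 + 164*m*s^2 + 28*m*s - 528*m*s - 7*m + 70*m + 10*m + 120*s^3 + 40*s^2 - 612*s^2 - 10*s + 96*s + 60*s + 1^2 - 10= 7*m^3 + m^2*(66*s - 71) + m*(164*s^2 - 500*s + 73) + 120*s^3 - 572*s^2 + 146*s - 9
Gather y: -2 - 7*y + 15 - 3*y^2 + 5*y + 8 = -3*y^2 - 2*y + 21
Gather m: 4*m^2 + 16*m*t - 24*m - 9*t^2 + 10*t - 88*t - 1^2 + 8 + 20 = 4*m^2 + m*(16*t - 24) - 9*t^2 - 78*t + 27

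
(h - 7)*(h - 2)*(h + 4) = h^3 - 5*h^2 - 22*h + 56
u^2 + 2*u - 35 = (u - 5)*(u + 7)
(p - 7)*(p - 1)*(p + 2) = p^3 - 6*p^2 - 9*p + 14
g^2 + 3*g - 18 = (g - 3)*(g + 6)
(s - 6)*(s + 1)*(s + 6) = s^3 + s^2 - 36*s - 36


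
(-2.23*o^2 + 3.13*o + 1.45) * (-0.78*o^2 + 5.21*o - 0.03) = 1.7394*o^4 - 14.0597*o^3 + 15.2432*o^2 + 7.4606*o - 0.0435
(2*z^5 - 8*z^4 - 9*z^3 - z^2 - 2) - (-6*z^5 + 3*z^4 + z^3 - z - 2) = 8*z^5 - 11*z^4 - 10*z^3 - z^2 + z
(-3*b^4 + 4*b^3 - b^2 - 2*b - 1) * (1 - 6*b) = 18*b^5 - 27*b^4 + 10*b^3 + 11*b^2 + 4*b - 1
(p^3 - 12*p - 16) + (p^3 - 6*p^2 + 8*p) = 2*p^3 - 6*p^2 - 4*p - 16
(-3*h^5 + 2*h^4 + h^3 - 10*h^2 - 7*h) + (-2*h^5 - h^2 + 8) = -5*h^5 + 2*h^4 + h^3 - 11*h^2 - 7*h + 8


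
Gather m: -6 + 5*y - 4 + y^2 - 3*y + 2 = y^2 + 2*y - 8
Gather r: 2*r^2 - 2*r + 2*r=2*r^2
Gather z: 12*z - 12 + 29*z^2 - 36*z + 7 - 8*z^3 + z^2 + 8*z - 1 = -8*z^3 + 30*z^2 - 16*z - 6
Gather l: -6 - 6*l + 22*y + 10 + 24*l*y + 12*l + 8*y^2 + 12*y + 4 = l*(24*y + 6) + 8*y^2 + 34*y + 8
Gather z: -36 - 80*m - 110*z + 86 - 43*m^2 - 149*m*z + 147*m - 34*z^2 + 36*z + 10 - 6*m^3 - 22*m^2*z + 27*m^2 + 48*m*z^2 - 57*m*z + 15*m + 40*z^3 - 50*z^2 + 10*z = -6*m^3 - 16*m^2 + 82*m + 40*z^3 + z^2*(48*m - 84) + z*(-22*m^2 - 206*m - 64) + 60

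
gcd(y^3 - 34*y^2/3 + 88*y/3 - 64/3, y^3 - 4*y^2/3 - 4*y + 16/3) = y^2 - 10*y/3 + 8/3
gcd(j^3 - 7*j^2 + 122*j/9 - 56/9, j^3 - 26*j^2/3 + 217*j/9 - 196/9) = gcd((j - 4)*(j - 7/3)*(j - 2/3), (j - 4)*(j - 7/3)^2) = j^2 - 19*j/3 + 28/3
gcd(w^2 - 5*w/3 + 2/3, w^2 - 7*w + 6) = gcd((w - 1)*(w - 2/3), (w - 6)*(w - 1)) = w - 1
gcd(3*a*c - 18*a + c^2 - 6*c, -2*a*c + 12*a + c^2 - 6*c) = c - 6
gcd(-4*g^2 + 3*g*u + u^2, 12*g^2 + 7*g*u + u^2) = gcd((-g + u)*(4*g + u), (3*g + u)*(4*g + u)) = 4*g + u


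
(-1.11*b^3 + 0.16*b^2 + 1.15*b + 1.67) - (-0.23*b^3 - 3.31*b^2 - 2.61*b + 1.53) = -0.88*b^3 + 3.47*b^2 + 3.76*b + 0.14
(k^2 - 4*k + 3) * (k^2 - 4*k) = k^4 - 8*k^3 + 19*k^2 - 12*k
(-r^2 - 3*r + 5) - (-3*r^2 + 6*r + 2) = 2*r^2 - 9*r + 3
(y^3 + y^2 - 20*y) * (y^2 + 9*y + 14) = y^5 + 10*y^4 + 3*y^3 - 166*y^2 - 280*y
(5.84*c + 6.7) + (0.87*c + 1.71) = 6.71*c + 8.41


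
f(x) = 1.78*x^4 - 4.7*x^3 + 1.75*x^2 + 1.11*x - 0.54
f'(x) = 7.12*x^3 - 14.1*x^2 + 3.5*x + 1.11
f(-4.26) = 976.06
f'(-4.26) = -820.12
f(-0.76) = 2.28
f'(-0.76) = -12.82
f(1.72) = -1.79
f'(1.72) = 1.65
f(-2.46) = 142.48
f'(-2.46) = -198.82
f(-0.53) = 0.20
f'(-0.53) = -5.77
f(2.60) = 12.91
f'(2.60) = 40.04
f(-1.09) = 8.93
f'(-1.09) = -28.68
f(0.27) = -0.20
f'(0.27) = 1.17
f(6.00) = 1360.80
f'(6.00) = 1052.43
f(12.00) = 29053.26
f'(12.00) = 10316.07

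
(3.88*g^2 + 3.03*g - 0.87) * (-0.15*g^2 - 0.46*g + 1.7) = -0.582*g^4 - 2.2393*g^3 + 5.3327*g^2 + 5.5512*g - 1.479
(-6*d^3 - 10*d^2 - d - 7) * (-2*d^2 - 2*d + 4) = 12*d^5 + 32*d^4 - 2*d^3 - 24*d^2 + 10*d - 28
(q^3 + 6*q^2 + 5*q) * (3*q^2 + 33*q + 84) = 3*q^5 + 51*q^4 + 297*q^3 + 669*q^2 + 420*q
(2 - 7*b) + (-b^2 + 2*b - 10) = -b^2 - 5*b - 8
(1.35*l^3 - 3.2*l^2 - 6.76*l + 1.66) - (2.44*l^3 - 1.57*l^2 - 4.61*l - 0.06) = -1.09*l^3 - 1.63*l^2 - 2.15*l + 1.72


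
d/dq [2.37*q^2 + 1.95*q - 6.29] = 4.74*q + 1.95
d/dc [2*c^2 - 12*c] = 4*c - 12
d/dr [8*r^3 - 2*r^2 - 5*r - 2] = 24*r^2 - 4*r - 5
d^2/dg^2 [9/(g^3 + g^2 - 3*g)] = 18*(-g*(3*g + 1)*(g^2 + g - 3) + (3*g^2 + 2*g - 3)^2)/(g^3*(g^2 + g - 3)^3)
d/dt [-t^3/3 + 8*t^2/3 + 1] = t*(16 - 3*t)/3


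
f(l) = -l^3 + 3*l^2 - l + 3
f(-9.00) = 984.00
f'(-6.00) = -145.00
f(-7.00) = 500.00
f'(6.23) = -80.06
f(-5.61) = 279.58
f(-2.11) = 27.86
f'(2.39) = -3.80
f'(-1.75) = -20.69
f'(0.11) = -0.38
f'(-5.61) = -129.08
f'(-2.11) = -27.02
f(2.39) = 4.09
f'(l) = -3*l^2 + 6*l - 1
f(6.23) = -128.60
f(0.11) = 2.92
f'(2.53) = -5.02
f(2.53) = 3.48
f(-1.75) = 19.30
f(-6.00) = 333.00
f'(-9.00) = -298.00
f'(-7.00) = -190.00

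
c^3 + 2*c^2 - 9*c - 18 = (c - 3)*(c + 2)*(c + 3)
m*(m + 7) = m^2 + 7*m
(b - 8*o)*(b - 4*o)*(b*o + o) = b^3*o - 12*b^2*o^2 + b^2*o + 32*b*o^3 - 12*b*o^2 + 32*o^3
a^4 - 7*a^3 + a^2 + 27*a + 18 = (a - 6)*(a - 3)*(a + 1)^2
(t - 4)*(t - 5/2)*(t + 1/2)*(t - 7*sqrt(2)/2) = t^4 - 6*t^3 - 7*sqrt(2)*t^3/2 + 27*t^2/4 + 21*sqrt(2)*t^2 - 189*sqrt(2)*t/8 + 5*t - 35*sqrt(2)/2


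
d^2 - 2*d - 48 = (d - 8)*(d + 6)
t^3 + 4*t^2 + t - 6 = (t - 1)*(t + 2)*(t + 3)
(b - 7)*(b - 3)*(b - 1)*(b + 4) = b^4 - 7*b^3 - 13*b^2 + 103*b - 84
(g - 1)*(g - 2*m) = g^2 - 2*g*m - g + 2*m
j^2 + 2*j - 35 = (j - 5)*(j + 7)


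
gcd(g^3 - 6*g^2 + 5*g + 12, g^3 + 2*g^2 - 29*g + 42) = g - 3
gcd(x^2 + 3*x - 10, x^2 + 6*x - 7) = 1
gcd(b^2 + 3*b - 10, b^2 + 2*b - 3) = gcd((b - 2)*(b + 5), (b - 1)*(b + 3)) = 1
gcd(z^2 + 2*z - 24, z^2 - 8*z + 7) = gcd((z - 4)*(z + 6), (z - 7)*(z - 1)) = 1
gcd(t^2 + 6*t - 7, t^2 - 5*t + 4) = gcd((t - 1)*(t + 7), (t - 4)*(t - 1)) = t - 1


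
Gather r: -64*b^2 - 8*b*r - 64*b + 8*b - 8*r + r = -64*b^2 - 56*b + r*(-8*b - 7)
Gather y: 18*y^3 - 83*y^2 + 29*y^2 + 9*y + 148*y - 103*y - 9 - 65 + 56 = 18*y^3 - 54*y^2 + 54*y - 18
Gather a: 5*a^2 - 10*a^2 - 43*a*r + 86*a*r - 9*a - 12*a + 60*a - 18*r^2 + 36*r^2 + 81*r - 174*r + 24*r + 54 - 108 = -5*a^2 + a*(43*r + 39) + 18*r^2 - 69*r - 54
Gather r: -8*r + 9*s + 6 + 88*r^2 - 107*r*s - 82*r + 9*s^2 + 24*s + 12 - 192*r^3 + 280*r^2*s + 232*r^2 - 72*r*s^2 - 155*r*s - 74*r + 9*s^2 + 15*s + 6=-192*r^3 + r^2*(280*s + 320) + r*(-72*s^2 - 262*s - 164) + 18*s^2 + 48*s + 24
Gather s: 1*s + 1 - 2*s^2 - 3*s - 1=-2*s^2 - 2*s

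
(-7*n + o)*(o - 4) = -7*n*o + 28*n + o^2 - 4*o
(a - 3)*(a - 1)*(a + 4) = a^3 - 13*a + 12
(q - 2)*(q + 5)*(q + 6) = q^3 + 9*q^2 + 8*q - 60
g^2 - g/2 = g*(g - 1/2)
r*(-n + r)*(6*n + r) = -6*n^2*r + 5*n*r^2 + r^3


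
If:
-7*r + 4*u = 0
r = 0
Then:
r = 0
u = 0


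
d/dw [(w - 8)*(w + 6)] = 2*w - 2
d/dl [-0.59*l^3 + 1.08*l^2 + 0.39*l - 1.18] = -1.77*l^2 + 2.16*l + 0.39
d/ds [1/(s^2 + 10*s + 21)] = 2*(-s - 5)/(s^2 + 10*s + 21)^2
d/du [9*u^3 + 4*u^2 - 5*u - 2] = 27*u^2 + 8*u - 5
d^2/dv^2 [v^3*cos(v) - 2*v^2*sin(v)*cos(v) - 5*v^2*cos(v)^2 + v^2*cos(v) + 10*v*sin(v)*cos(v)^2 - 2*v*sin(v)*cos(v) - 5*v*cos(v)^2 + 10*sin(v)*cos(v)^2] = -v^3*cos(v) - 6*v^2*sin(v) + 4*v^2*sin(2*v) - v^2*cos(v) + 10*v^2*cos(2*v) - 13*v*sin(v)/2 + 24*v*sin(2*v) - 45*v*sin(3*v)/2 + 6*v*cos(v) + 2*v*cos(2*v) - 5*sin(v)/2 + 8*sin(2*v) - 45*sin(3*v)/2 + 7*cos(v) - 9*cos(2*v) + 15*cos(3*v) - 5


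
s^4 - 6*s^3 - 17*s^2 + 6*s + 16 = (s - 8)*(s - 1)*(s + 1)*(s + 2)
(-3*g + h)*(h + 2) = -3*g*h - 6*g + h^2 + 2*h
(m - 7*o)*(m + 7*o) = m^2 - 49*o^2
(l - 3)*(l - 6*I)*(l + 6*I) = l^3 - 3*l^2 + 36*l - 108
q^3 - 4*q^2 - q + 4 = (q - 4)*(q - 1)*(q + 1)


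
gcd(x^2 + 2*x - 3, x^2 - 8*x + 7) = x - 1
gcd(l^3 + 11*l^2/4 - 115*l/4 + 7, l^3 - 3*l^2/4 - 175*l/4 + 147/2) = l + 7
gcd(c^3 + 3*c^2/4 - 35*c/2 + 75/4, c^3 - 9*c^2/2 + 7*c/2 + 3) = c - 3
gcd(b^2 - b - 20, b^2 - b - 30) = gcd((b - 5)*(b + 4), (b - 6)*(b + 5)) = 1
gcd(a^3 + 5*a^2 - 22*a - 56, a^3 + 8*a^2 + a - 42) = a + 7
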